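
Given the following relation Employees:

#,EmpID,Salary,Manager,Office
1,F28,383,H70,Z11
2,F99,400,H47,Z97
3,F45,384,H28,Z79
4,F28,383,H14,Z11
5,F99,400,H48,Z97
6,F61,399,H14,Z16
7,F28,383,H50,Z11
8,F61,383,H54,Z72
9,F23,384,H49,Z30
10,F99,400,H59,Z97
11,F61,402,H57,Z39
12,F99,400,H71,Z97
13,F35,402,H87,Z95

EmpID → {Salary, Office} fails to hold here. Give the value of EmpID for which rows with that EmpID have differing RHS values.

F61

EmpID=F28: rows 1, 4, 7 → {Salary,Office} = (383, Z11), (383, Z11), (383, Z11) ✓
EmpID=F99: rows 2, 5, 10, 12 → {Salary,Office} = (400, Z97), (400, Z97), (400, Z97), (400, Z97) ✓
EmpID=F45: row 3 → {Salary,Office} = (384, Z79) ✓
EmpID=F61: rows 6, 8, 11 → {Salary,Office} takes values {(399, Z16), (383, Z72), (402, Z39)} — violation
EmpID=F23: row 9 → {Salary,Office} = (384, Z30) ✓
EmpID=F35: row 13 → {Salary,Office} = (402, Z95) ✓
The only EmpID value with inconsistent RHS is EmpID=F61.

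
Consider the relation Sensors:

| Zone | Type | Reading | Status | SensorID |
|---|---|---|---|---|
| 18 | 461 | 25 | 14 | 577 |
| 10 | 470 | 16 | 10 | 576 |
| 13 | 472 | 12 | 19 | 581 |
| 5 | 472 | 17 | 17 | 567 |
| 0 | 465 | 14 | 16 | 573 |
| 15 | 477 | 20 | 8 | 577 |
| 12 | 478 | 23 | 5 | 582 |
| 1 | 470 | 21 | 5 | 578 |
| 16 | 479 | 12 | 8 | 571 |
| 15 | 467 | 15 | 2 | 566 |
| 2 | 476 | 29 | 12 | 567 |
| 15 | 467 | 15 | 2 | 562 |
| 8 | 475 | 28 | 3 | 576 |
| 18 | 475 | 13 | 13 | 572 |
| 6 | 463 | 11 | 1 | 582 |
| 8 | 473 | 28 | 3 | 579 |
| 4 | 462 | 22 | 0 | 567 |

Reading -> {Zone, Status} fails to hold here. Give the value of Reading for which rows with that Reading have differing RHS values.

12

Reading=25: 1 row → {Zone,Status} = (18, 14) ✓
Reading=16: 1 row → {Zone,Status} = (10, 10) ✓
Reading=12: 2 rows → {Zone,Status} takes values {(13, 19), (16, 8)} — violation
Reading=17: 1 row → {Zone,Status} = (5, 17) ✓
Reading=14: 1 row → {Zone,Status} = (0, 16) ✓
Reading=20: 1 row → {Zone,Status} = (15, 8) ✓
Reading=23: 1 row → {Zone,Status} = (12, 5) ✓
Reading=21: 1 row → {Zone,Status} = (1, 5) ✓
Reading=15: 2 rows → {Zone,Status} = (15, 2), (15, 2) ✓
Reading=29: 1 row → {Zone,Status} = (2, 12) ✓
Reading=28: 2 rows → {Zone,Status} = (8, 3), (8, 3) ✓
Reading=13: 1 row → {Zone,Status} = (18, 13) ✓
Reading=11: 1 row → {Zone,Status} = (6, 1) ✓
Reading=22: 1 row → {Zone,Status} = (4, 0) ✓
The only Reading value with inconsistent RHS is Reading=12.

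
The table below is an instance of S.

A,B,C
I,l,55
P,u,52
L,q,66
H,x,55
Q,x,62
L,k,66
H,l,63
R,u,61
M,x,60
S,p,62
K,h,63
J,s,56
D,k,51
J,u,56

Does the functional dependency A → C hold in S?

No

A=I: 1 row → C = 55 ✓
A=P: 1 row → C = 52 ✓
A=L: 2 rows → C = 66, 66 ✓
A=H: 2 rows → C takes values {55, 63} — violation
A=Q: 1 row → C = 62 ✓
A=R: 1 row → C = 61 ✓
A=M: 1 row → C = 60 ✓
A=S: 1 row → C = 62 ✓
A=K: 1 row → C = 63 ✓
A=J: 2 rows → C = 56, 56 ✓
A=D: 1 row → C = 51 ✓
Two rows agree on A but differ on C, so A → C does not hold.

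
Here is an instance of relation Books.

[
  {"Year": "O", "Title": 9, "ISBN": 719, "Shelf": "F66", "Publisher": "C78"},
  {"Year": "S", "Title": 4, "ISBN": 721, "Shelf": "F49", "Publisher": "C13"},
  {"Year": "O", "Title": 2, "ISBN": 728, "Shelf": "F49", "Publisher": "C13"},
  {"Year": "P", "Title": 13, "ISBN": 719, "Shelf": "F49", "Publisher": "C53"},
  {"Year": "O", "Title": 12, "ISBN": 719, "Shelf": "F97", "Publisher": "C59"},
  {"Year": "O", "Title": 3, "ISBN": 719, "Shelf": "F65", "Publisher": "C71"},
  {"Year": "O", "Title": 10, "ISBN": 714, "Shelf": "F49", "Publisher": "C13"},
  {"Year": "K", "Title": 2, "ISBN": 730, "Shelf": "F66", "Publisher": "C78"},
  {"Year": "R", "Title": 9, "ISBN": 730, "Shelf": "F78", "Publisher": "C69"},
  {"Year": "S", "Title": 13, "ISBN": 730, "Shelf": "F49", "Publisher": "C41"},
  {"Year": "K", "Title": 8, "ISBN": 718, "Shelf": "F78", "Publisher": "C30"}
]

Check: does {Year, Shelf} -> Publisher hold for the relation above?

(Year=O, Shelf=F66): 1 row → Publisher = C78 ✓
(Year=S, Shelf=F49): 2 rows → Publisher takes values {C13, C41} — violation
(Year=O, Shelf=F49): 2 rows → Publisher = C13, C13 ✓
(Year=P, Shelf=F49): 1 row → Publisher = C53 ✓
(Year=O, Shelf=F97): 1 row → Publisher = C59 ✓
(Year=O, Shelf=F65): 1 row → Publisher = C71 ✓
(Year=K, Shelf=F66): 1 row → Publisher = C78 ✓
(Year=R, Shelf=F78): 1 row → Publisher = C69 ✓
(Year=K, Shelf=F78): 1 row → Publisher = C30 ✓
Two rows agree on {Year, Shelf} but differ on Publisher, so {Year, Shelf} -> Publisher does not hold.

No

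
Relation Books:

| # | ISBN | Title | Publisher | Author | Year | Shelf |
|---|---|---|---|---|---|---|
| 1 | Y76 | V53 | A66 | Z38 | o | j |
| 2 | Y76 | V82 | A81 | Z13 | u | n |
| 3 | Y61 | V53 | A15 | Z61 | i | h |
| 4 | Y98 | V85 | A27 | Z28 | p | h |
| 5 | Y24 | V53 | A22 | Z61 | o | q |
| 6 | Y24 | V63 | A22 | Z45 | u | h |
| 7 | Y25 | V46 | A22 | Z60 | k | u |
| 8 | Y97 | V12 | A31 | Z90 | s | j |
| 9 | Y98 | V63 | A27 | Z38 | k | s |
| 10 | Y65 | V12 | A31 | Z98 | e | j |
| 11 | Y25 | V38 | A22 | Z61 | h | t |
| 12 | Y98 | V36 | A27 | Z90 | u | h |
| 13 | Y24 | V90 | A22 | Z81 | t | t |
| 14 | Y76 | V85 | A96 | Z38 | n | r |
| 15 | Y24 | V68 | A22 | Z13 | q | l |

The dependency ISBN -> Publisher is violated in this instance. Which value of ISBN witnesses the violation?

Y76

ISBN=Y76: rows 1, 2, 14 → Publisher takes values {A66, A81, A96} — violation
ISBN=Y61: row 3 → Publisher = A15 ✓
ISBN=Y98: rows 4, 9, 12 → Publisher = A27, A27, A27 ✓
ISBN=Y24: rows 5, 6, 13, 15 → Publisher = A22, A22, A22, A22 ✓
ISBN=Y25: rows 7, 11 → Publisher = A22, A22 ✓
ISBN=Y97: row 8 → Publisher = A31 ✓
ISBN=Y65: row 10 → Publisher = A31 ✓
The only ISBN value with inconsistent Publisher is ISBN=Y76.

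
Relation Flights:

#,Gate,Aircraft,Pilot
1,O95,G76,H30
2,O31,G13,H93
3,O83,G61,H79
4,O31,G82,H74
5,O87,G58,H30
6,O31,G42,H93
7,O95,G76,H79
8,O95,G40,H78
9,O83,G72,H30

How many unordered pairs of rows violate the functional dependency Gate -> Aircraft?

Gate=O95: violating pairs (1,8), (7,8) — 2 pairs.
Gate=O31: violating pairs (2,4), (2,6), (4,6) — 3 pairs.
Gate=O83: violating pairs (3,9) — 1 pair.

6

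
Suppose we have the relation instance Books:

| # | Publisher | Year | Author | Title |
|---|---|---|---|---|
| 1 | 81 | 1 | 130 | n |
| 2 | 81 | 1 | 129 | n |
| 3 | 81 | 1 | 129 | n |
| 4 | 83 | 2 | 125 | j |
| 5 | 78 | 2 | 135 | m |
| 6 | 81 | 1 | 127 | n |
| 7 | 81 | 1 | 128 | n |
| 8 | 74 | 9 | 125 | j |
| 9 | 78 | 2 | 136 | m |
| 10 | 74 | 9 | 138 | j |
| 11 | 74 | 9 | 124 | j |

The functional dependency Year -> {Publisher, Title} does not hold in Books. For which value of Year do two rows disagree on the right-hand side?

2

Year=1: rows 1, 2, 3, 6, 7 → {Publisher,Title} = (81, n), (81, n), (81, n), (81, n), (81, n) ✓
Year=2: rows 4, 5, 9 → {Publisher,Title} takes values {(83, j), (78, m)} — violation
Year=9: rows 8, 10, 11 → {Publisher,Title} = (74, j), (74, j), (74, j) ✓
The only Year value with inconsistent RHS is Year=2.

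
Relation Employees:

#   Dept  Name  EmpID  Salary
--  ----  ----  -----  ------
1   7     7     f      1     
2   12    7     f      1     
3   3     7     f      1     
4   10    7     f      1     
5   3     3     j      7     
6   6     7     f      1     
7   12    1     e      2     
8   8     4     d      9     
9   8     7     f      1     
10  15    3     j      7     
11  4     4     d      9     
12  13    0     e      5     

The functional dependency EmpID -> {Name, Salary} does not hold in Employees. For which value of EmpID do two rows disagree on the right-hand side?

EmpID=f: rows 1, 2, 3, 4, 6, 9 → {Name,Salary} = (7, 1), (7, 1), (7, 1), (7, 1), (7, 1), (7, 1) ✓
EmpID=j: rows 5, 10 → {Name,Salary} = (3, 7), (3, 7) ✓
EmpID=e: rows 7, 12 → {Name,Salary} takes values {(1, 2), (0, 5)} — violation
EmpID=d: rows 8, 11 → {Name,Salary} = (4, 9), (4, 9) ✓
The only EmpID value with inconsistent RHS is EmpID=e.

e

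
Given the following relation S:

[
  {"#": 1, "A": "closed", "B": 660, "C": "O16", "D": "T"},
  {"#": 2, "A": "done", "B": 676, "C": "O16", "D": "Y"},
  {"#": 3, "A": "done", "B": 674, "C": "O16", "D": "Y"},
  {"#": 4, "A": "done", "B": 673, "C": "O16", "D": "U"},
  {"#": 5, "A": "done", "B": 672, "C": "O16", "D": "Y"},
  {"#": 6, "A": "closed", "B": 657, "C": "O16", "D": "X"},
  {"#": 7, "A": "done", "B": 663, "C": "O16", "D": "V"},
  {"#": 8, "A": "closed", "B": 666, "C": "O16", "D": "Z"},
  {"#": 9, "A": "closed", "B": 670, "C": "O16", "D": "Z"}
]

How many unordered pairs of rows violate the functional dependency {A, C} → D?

12

(A=closed, C=O16): violating pairs (1,6), (1,8), (1,9), (6,8), (6,9) — 5 pairs.
(A=done, C=O16): violating pairs (2,4), (2,7), (3,4), (3,7), (4,5), (4,7), (5,7) — 7 pairs.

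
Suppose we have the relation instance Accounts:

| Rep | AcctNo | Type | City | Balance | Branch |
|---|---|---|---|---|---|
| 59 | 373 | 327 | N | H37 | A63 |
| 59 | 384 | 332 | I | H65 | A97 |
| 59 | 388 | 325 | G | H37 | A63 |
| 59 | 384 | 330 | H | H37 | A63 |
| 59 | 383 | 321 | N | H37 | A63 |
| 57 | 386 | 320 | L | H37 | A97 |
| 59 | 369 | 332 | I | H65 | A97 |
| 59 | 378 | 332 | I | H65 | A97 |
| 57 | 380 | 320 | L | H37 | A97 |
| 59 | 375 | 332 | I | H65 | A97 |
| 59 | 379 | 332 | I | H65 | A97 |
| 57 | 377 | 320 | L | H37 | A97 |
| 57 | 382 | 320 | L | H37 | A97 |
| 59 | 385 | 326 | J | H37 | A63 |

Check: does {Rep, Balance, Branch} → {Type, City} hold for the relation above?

No

(Rep=59, Balance=H37, Branch=A63): 5 rows → {Type,City} takes values {(327, N), (325, G), (330, H), (321, N), (326, J)} — violation
(Rep=59, Balance=H65, Branch=A97): 5 rows → {Type,City} = (332, I), (332, I), (332, I), (332, I), (332, I) ✓
(Rep=57, Balance=H37, Branch=A97): 4 rows → {Type,City} = (320, L), (320, L), (320, L), (320, L) ✓
Two rows agree on {Rep, Balance, Branch} but differ on {Type, City}, so {Rep, Balance, Branch} → {Type, City} does not hold.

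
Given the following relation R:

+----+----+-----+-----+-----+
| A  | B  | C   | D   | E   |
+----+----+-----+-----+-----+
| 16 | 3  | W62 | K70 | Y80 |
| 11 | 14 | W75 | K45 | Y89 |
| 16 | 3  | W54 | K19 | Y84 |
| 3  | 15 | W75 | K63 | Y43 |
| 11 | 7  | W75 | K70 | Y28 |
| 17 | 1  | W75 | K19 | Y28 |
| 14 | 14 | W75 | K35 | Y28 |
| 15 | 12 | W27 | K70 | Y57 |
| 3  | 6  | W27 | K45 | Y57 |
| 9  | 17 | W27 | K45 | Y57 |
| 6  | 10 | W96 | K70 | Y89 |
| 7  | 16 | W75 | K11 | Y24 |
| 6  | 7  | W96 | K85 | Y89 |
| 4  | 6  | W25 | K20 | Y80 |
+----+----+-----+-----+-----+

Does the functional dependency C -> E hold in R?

C=W62: 1 row → E = Y80 ✓
C=W75: 6 rows → E takes values {Y89, Y43, Y28, Y24} — violation
C=W54: 1 row → E = Y84 ✓
C=W27: 3 rows → E = Y57, Y57, Y57 ✓
C=W96: 2 rows → E = Y89, Y89 ✓
C=W25: 1 row → E = Y80 ✓
Two rows agree on C but differ on E, so C -> E does not hold.

No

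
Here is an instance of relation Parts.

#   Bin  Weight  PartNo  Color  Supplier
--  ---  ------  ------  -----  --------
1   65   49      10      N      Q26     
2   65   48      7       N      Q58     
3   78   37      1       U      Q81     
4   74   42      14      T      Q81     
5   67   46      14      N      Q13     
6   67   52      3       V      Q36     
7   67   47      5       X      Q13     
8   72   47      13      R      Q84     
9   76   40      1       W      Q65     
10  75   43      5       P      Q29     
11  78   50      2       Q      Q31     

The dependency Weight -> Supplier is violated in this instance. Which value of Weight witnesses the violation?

Weight=49: row 1 → Supplier = Q26 ✓
Weight=48: row 2 → Supplier = Q58 ✓
Weight=37: row 3 → Supplier = Q81 ✓
Weight=42: row 4 → Supplier = Q81 ✓
Weight=46: row 5 → Supplier = Q13 ✓
Weight=52: row 6 → Supplier = Q36 ✓
Weight=47: rows 7, 8 → Supplier takes values {Q13, Q84} — violation
Weight=40: row 9 → Supplier = Q65 ✓
Weight=43: row 10 → Supplier = Q29 ✓
Weight=50: row 11 → Supplier = Q31 ✓
The only Weight value with inconsistent Supplier is Weight=47.

47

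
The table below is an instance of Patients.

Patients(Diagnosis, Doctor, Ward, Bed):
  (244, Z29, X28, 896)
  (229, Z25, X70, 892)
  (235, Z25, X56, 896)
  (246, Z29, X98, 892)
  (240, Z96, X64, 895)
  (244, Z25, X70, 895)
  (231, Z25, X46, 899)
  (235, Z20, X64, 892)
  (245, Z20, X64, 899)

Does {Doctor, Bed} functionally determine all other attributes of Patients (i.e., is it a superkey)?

Yes

All 9 rows have distinct {Doctor, Bed} values, so {Doctor, Bed} → (all attributes) holds and {Doctor, Bed} is a superkey.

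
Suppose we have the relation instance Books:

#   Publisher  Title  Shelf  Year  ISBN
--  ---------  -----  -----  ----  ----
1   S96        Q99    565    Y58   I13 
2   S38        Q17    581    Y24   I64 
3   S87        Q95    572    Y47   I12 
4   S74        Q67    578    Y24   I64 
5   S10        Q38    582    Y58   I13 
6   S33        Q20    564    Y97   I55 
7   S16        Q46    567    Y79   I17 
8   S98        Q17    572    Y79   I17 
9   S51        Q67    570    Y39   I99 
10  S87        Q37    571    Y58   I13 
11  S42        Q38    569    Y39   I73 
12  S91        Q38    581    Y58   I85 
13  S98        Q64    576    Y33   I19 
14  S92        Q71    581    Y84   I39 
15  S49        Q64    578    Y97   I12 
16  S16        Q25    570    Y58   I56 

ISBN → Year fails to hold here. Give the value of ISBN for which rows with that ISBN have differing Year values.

I12

ISBN=I13: rows 1, 5, 10 → Year = Y58, Y58, Y58 ✓
ISBN=I64: rows 2, 4 → Year = Y24, Y24 ✓
ISBN=I12: rows 3, 15 → Year takes values {Y47, Y97} — violation
ISBN=I55: row 6 → Year = Y97 ✓
ISBN=I17: rows 7, 8 → Year = Y79, Y79 ✓
ISBN=I99: row 9 → Year = Y39 ✓
ISBN=I73: row 11 → Year = Y39 ✓
ISBN=I85: row 12 → Year = Y58 ✓
ISBN=I19: row 13 → Year = Y33 ✓
ISBN=I39: row 14 → Year = Y84 ✓
ISBN=I56: row 16 → Year = Y58 ✓
The only ISBN value with inconsistent Year is ISBN=I12.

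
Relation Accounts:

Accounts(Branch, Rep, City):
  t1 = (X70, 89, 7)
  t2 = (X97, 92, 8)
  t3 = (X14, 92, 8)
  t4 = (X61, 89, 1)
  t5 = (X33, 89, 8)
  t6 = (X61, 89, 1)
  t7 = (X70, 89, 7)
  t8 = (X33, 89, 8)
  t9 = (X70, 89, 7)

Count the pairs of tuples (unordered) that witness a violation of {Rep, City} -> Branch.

1

(Rep=89, City=7): all 3 rows agree on Branch — 0 pairs.
(Rep=92, City=8): violating pairs (2,3) — 1 pair.
(Rep=89, City=1): all 2 rows agree on Branch — 0 pairs.
(Rep=89, City=8): all 2 rows agree on Branch — 0 pairs.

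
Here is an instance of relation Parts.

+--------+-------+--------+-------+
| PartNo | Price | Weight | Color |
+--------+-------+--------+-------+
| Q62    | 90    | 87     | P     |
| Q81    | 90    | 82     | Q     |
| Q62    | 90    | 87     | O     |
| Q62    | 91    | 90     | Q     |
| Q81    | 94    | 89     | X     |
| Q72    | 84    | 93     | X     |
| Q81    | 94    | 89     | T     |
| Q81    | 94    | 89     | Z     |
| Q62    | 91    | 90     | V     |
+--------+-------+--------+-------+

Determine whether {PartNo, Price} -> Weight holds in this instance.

Yes

(PartNo=Q62, Price=90): 2 rows → Weight = 87, 87 ✓
(PartNo=Q81, Price=90): 1 row → Weight = 82 ✓
(PartNo=Q62, Price=91): 2 rows → Weight = 90, 90 ✓
(PartNo=Q81, Price=94): 3 rows → Weight = 89, 89, 89 ✓
(PartNo=Q72, Price=84): 1 row → Weight = 93 ✓
Every {PartNo, Price} value is associated with a single Weight value, so {PartNo, Price} -> Weight holds.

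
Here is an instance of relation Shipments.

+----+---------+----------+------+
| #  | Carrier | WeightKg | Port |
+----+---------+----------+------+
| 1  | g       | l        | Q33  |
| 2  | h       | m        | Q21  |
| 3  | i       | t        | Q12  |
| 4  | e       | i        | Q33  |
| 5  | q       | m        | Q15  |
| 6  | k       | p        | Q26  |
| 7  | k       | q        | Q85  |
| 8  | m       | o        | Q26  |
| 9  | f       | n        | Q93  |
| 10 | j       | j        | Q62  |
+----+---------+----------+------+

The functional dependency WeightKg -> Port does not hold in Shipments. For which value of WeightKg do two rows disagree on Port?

m

WeightKg=l: row 1 → Port = Q33 ✓
WeightKg=m: rows 2, 5 → Port takes values {Q21, Q15} — violation
WeightKg=t: row 3 → Port = Q12 ✓
WeightKg=i: row 4 → Port = Q33 ✓
WeightKg=p: row 6 → Port = Q26 ✓
WeightKg=q: row 7 → Port = Q85 ✓
WeightKg=o: row 8 → Port = Q26 ✓
WeightKg=n: row 9 → Port = Q93 ✓
WeightKg=j: row 10 → Port = Q62 ✓
The only WeightKg value with inconsistent Port is WeightKg=m.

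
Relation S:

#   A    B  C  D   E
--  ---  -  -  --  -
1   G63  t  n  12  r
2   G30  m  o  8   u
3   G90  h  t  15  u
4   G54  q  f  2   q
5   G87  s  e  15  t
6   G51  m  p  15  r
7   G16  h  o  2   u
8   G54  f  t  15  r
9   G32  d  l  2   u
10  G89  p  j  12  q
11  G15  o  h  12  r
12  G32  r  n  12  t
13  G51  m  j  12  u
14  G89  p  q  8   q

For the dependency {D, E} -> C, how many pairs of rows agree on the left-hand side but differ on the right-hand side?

3

(D=12, E=r): violating pairs (1,11) — 1 pair.
(D=15, E=r): violating pairs (6,8) — 1 pair.
(D=2, E=u): violating pairs (7,9) — 1 pair.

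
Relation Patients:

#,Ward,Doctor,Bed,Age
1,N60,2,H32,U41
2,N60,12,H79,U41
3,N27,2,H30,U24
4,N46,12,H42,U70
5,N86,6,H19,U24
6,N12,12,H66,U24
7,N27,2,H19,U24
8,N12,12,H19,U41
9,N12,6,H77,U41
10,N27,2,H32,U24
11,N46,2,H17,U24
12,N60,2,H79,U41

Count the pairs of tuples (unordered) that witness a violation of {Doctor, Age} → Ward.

(Doctor=2, Age=U41): all 2 rows agree on Ward — 0 pairs.
(Doctor=12, Age=U41): violating pairs (2,8) — 1 pair.
(Doctor=2, Age=U24): violating pairs (3,11), (7,11), (10,11) — 3 pairs.

4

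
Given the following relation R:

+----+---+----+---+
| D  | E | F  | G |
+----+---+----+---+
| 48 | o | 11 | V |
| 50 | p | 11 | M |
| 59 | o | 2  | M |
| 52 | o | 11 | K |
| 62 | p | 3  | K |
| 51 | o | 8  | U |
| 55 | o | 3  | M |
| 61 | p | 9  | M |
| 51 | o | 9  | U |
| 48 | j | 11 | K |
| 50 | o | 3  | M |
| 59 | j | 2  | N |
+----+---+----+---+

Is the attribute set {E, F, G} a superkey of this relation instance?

Two distinct rows share (E=o, F=3, G=M), so {E, F, G} does not determine every attribute — not a superkey.

No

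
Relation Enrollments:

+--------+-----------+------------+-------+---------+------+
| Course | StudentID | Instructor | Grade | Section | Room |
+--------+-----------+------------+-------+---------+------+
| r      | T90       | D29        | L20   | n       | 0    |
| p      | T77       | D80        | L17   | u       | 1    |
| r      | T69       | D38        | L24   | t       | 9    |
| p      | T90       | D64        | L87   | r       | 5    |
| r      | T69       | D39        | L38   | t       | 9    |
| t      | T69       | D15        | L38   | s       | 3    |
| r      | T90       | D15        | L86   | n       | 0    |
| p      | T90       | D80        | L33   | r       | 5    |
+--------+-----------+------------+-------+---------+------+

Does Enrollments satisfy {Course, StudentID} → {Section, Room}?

Yes

(Course=r, StudentID=T90): 2 rows → {Section,Room} = (n, 0), (n, 0) ✓
(Course=p, StudentID=T77): 1 row → {Section,Room} = (u, 1) ✓
(Course=r, StudentID=T69): 2 rows → {Section,Room} = (t, 9), (t, 9) ✓
(Course=p, StudentID=T90): 2 rows → {Section,Room} = (r, 5), (r, 5) ✓
(Course=t, StudentID=T69): 1 row → {Section,Room} = (s, 3) ✓
Every {Course, StudentID} value is associated with a single {Section, Room} value, so {Course, StudentID} → {Section, Room} holds.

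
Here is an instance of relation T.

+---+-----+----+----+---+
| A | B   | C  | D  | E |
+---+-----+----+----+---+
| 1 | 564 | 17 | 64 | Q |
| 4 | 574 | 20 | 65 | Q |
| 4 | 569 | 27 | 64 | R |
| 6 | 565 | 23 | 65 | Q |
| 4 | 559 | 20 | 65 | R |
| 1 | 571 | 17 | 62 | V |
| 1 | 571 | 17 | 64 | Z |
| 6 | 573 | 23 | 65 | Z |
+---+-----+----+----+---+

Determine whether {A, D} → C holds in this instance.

Yes

(A=1, D=64): 2 rows → C = 17, 17 ✓
(A=4, D=65): 2 rows → C = 20, 20 ✓
(A=4, D=64): 1 row → C = 27 ✓
(A=6, D=65): 2 rows → C = 23, 23 ✓
(A=1, D=62): 1 row → C = 17 ✓
Every {A, D} value is associated with a single C value, so {A, D} → C holds.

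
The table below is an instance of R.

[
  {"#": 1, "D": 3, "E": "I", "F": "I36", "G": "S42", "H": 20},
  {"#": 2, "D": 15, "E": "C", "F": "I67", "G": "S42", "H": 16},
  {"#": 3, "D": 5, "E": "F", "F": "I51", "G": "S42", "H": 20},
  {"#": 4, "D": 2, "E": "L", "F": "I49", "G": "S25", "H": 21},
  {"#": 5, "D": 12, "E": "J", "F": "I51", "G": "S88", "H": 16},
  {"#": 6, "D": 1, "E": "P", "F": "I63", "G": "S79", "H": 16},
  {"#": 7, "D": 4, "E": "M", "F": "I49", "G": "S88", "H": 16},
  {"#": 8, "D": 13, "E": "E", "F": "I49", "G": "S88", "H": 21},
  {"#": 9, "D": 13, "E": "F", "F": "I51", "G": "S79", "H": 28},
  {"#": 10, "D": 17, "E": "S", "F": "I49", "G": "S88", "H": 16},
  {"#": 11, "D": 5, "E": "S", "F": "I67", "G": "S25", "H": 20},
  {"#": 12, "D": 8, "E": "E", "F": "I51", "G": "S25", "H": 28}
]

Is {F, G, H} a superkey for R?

Rows 7 and 10 have the same {F, G, H} value (F=I49, G=S88, H=16) but are distinct tuples, so {F, G, H} does not determine every attribute — not a superkey.

No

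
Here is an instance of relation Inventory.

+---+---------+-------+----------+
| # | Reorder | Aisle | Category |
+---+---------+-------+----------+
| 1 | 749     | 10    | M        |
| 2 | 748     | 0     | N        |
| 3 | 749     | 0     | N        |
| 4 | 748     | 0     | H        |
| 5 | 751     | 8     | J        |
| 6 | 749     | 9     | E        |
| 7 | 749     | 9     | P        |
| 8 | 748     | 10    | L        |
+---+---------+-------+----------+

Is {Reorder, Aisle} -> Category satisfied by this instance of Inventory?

No

(Reorder=749, Aisle=10): row 1 → Category = M ✓
(Reorder=748, Aisle=0): rows 2, 4 → Category takes values {N, H} — violation
(Reorder=749, Aisle=0): row 3 → Category = N ✓
(Reorder=751, Aisle=8): row 5 → Category = J ✓
(Reorder=749, Aisle=9): rows 6, 7 → Category takes values {E, P} — violation
(Reorder=748, Aisle=10): row 8 → Category = L ✓
Two rows agree on {Reorder, Aisle} but differ on Category, so {Reorder, Aisle} -> Category does not hold.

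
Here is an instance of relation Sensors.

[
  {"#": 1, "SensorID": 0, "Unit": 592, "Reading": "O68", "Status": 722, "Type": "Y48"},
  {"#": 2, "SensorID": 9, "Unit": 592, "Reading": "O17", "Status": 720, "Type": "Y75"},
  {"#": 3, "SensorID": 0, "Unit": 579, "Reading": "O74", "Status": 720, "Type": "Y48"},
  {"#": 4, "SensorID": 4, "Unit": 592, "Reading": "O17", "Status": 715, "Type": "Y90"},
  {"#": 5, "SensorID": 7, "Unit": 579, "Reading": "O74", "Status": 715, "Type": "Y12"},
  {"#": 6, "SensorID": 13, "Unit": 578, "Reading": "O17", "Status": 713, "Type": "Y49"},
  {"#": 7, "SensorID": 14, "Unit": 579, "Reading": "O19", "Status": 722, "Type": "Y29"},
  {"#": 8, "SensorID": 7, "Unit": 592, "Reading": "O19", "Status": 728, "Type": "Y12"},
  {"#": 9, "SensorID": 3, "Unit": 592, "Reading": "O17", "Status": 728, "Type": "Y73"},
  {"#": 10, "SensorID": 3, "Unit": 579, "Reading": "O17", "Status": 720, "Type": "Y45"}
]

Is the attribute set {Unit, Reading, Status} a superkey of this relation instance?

Yes

All 10 rows have distinct {Unit, Reading, Status} values, so {Unit, Reading, Status} → (all attributes) holds and {Unit, Reading, Status} is a superkey.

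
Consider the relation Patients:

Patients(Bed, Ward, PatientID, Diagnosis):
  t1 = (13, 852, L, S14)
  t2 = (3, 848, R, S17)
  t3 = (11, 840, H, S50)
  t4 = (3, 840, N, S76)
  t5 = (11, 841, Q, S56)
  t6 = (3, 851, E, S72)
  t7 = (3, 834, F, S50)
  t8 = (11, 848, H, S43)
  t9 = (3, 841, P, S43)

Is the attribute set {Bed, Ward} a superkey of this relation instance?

All 9 rows have distinct {Bed, Ward} values, so {Bed, Ward} → (all attributes) holds and {Bed, Ward} is a superkey.

Yes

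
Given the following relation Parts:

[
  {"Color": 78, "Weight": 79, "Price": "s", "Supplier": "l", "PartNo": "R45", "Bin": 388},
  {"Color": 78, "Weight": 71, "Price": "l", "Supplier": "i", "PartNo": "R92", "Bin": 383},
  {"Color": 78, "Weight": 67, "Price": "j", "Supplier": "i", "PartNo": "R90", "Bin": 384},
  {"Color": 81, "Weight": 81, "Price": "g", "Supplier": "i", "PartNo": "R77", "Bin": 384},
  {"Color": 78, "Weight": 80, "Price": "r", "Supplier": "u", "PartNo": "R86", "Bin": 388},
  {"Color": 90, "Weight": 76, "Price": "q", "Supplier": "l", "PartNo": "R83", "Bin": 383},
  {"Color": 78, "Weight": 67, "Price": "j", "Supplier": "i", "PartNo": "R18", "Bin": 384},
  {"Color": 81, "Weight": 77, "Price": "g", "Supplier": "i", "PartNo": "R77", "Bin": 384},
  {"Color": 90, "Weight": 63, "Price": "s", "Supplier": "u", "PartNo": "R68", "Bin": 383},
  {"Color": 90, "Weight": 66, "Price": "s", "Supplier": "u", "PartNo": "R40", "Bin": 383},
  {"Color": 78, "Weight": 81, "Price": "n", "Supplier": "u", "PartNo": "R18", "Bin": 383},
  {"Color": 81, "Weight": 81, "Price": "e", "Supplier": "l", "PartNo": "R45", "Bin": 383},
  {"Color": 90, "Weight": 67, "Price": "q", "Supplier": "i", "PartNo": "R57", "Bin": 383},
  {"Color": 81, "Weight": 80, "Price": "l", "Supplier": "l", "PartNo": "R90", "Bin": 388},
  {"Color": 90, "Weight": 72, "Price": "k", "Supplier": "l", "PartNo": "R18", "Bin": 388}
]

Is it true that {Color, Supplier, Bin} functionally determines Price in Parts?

Yes

(Color=78, Supplier=l, Bin=388): 1 row → Price = s ✓
(Color=78, Supplier=i, Bin=383): 1 row → Price = l ✓
(Color=78, Supplier=i, Bin=384): 2 rows → Price = j, j ✓
(Color=81, Supplier=i, Bin=384): 2 rows → Price = g, g ✓
(Color=78, Supplier=u, Bin=388): 1 row → Price = r ✓
(Color=90, Supplier=l, Bin=383): 1 row → Price = q ✓
(Color=90, Supplier=u, Bin=383): 2 rows → Price = s, s ✓
(Color=78, Supplier=u, Bin=383): 1 row → Price = n ✓
(Color=81, Supplier=l, Bin=383): 1 row → Price = e ✓
(Color=90, Supplier=i, Bin=383): 1 row → Price = q ✓
(Color=81, Supplier=l, Bin=388): 1 row → Price = l ✓
(Color=90, Supplier=l, Bin=388): 1 row → Price = k ✓
Every {Color, Supplier, Bin} value is associated with a single Price value, so {Color, Supplier, Bin} -> Price holds.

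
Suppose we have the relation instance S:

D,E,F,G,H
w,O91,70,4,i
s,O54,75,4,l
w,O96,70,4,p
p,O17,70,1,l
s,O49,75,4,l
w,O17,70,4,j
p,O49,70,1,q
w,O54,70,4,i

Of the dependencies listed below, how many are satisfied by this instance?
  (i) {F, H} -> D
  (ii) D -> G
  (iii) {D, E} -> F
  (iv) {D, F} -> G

4

(i) {F, H} -> D: every LHS value maps to a single RHS value — holds.
(ii) D -> G: every LHS value maps to a single RHS value — holds.
(iii) {D, E} -> F: every LHS value maps to a single RHS value — holds.
(iv) {D, F} -> G: every LHS value maps to a single RHS value — holds.
4 of the 4 dependencies hold.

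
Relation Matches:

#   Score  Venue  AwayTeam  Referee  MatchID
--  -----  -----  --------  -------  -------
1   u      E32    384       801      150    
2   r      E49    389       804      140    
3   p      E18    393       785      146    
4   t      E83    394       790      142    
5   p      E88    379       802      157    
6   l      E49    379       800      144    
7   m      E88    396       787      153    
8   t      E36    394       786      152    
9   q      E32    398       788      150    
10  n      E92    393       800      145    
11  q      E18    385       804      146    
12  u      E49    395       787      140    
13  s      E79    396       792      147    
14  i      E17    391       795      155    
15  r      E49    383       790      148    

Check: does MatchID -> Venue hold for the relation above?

MatchID=150: rows 1, 9 → Venue = E32, E32 ✓
MatchID=140: rows 2, 12 → Venue = E49, E49 ✓
MatchID=146: rows 3, 11 → Venue = E18, E18 ✓
MatchID=142: row 4 → Venue = E83 ✓
MatchID=157: row 5 → Venue = E88 ✓
MatchID=144: row 6 → Venue = E49 ✓
MatchID=153: row 7 → Venue = E88 ✓
MatchID=152: row 8 → Venue = E36 ✓
MatchID=145: row 10 → Venue = E92 ✓
MatchID=147: row 13 → Venue = E79 ✓
MatchID=155: row 14 → Venue = E17 ✓
MatchID=148: row 15 → Venue = E49 ✓
Every MatchID value is associated with a single Venue value, so MatchID -> Venue holds.

Yes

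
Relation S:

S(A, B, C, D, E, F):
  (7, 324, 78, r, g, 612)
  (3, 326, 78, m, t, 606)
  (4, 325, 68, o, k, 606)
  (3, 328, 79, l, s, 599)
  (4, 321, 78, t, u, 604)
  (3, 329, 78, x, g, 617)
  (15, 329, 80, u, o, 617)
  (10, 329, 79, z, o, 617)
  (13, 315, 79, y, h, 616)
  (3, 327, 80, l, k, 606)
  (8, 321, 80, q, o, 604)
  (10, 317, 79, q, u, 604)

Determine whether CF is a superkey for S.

Yes

All 12 rows have distinct CF values, so CF → (all attributes) holds and CF is a superkey.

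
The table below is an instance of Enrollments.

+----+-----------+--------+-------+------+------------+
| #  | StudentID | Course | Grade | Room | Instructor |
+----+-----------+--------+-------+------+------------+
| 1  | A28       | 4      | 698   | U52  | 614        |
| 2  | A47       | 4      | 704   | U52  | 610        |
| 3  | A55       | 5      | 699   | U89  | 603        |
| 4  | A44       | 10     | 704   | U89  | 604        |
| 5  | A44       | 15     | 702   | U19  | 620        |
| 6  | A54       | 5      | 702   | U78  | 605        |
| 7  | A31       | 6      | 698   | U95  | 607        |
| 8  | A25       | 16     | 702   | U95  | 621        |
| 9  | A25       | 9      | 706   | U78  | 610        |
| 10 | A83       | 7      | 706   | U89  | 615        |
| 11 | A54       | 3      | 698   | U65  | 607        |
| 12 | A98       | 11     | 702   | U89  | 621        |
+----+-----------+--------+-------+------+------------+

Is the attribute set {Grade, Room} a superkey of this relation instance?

All 12 rows have distinct {Grade, Room} values, so {Grade, Room} → (all attributes) holds and {Grade, Room} is a superkey.

Yes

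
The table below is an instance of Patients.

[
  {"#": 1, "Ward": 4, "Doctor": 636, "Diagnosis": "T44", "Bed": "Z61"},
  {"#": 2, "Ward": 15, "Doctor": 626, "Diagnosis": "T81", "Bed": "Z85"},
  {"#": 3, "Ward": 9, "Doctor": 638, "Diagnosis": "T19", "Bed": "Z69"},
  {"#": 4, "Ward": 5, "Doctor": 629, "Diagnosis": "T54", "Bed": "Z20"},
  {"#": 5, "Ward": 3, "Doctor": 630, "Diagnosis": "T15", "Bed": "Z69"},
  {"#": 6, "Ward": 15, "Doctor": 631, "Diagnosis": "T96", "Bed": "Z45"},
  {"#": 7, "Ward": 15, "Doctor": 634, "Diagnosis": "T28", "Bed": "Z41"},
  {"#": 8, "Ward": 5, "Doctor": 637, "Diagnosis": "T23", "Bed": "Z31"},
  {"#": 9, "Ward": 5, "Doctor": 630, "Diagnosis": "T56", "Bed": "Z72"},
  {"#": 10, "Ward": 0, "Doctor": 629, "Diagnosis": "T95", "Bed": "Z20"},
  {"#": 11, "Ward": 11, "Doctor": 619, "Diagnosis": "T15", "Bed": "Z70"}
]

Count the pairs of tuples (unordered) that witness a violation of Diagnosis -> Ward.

Diagnosis=T15: violating pairs (5,11) — 1 pair.

1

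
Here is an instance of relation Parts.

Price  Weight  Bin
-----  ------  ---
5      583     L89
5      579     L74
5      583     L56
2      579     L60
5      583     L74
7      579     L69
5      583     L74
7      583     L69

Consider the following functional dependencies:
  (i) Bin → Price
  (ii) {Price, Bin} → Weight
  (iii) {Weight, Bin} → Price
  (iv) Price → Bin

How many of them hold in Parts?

(i) Bin → Price: every LHS value maps to a single RHS value — holds.
(ii) {Price, Bin} → Weight: (Price=5, Bin=L74): 3 rows → Weight takes values {579, 583} — violation; (Price=7, Bin=L69): 2 rows → Weight takes values {579, 583} — violation — fails.
(iii) {Weight, Bin} → Price: every LHS value maps to a single RHS value — holds.
(iv) Price → Bin: Price=5: 5 rows → Bin takes values {L89, L74, L56} — violation — fails.
2 of the 4 dependencies hold.

2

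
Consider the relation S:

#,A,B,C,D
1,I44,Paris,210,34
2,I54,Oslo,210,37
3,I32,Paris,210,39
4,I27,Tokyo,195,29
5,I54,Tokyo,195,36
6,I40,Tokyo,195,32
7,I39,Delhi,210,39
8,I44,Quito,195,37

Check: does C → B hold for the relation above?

C=210: rows 1, 2, 3, 7 → B takes values {Paris, Oslo, Delhi} — violation
C=195: rows 4, 5, 6, 8 → B takes values {Tokyo, Quito} — violation
Two rows agree on C but differ on B, so C → B does not hold.

No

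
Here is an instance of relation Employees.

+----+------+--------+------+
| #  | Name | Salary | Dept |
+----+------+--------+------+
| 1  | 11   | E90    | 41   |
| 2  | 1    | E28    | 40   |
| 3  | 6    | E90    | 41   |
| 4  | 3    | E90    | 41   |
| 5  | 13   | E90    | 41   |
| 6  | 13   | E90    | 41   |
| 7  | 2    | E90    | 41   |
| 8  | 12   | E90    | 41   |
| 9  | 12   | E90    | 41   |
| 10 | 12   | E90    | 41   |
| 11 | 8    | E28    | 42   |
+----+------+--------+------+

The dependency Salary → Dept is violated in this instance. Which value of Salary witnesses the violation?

Salary=E90: rows 1, 3, 4, 5, 6, 7, 8, 9, 10 → Dept = 41, 41, 41, 41, 41, 41, 41, 41, 41 ✓
Salary=E28: rows 2, 11 → Dept takes values {40, 42} — violation
The only Salary value with inconsistent Dept is Salary=E28.

E28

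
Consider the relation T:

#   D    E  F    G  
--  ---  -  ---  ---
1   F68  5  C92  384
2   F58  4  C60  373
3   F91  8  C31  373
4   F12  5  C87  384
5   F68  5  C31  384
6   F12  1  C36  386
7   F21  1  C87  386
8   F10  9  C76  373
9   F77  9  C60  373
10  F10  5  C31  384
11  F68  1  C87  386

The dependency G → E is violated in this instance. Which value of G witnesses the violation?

G=384: rows 1, 4, 5, 10 → E = 5, 5, 5, 5 ✓
G=373: rows 2, 3, 8, 9 → E takes values {4, 8, 9} — violation
G=386: rows 6, 7, 11 → E = 1, 1, 1 ✓
The only G value with inconsistent E is G=373.

373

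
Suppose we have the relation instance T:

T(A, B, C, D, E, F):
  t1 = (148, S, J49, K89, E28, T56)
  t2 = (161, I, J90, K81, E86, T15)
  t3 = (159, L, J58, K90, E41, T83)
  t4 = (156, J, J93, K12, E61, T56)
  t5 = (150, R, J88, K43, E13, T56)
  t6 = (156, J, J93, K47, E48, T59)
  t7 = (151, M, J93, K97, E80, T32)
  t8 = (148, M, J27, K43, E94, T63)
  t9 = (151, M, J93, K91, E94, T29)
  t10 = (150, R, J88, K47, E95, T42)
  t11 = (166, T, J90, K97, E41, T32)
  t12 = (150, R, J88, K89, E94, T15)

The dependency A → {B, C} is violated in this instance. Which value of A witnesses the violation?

A=148: rows 1, 8 → {B,C} takes values {(S, J49), (M, J27)} — violation
A=161: row 2 → {B,C} = (I, J90) ✓
A=159: row 3 → {B,C} = (L, J58) ✓
A=156: rows 4, 6 → {B,C} = (J, J93), (J, J93) ✓
A=150: rows 5, 10, 12 → {B,C} = (R, J88), (R, J88), (R, J88) ✓
A=151: rows 7, 9 → {B,C} = (M, J93), (M, J93) ✓
A=166: row 11 → {B,C} = (T, J90) ✓
The only A value with inconsistent RHS is A=148.

148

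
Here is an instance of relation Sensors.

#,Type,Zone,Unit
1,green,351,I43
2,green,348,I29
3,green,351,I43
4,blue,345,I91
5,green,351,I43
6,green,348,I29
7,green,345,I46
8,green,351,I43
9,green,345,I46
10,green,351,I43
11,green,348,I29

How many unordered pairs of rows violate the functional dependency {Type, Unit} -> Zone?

(Type=green, Unit=I43): all 5 rows agree on Zone — 0 pairs.
(Type=green, Unit=I29): all 3 rows agree on Zone — 0 pairs.
(Type=green, Unit=I46): all 2 rows agree on Zone — 0 pairs.

0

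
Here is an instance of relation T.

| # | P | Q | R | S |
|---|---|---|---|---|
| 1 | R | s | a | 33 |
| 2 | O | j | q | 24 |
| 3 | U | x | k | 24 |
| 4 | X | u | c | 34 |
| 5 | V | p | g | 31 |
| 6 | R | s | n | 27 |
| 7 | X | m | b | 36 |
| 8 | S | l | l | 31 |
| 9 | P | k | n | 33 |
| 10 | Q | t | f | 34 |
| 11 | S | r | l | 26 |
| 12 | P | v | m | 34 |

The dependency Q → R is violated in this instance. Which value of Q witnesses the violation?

Q=s: rows 1, 6 → R takes values {a, n} — violation
Q=j: row 2 → R = q ✓
Q=x: row 3 → R = k ✓
Q=u: row 4 → R = c ✓
Q=p: row 5 → R = g ✓
Q=m: row 7 → R = b ✓
Q=l: row 8 → R = l ✓
Q=k: row 9 → R = n ✓
Q=t: row 10 → R = f ✓
Q=r: row 11 → R = l ✓
Q=v: row 12 → R = m ✓
The only Q value with inconsistent R is Q=s.

s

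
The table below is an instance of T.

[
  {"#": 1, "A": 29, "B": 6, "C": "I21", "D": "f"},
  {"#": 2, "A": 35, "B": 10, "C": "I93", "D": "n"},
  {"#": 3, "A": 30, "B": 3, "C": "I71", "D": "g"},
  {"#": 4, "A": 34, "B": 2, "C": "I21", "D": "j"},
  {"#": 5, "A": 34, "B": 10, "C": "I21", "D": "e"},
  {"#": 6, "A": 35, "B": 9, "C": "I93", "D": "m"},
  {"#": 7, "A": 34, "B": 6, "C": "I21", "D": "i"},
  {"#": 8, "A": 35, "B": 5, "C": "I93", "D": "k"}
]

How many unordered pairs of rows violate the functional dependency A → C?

0

A=35: all 3 rows agree on C — 0 pairs.
A=34: all 3 rows agree on C — 0 pairs.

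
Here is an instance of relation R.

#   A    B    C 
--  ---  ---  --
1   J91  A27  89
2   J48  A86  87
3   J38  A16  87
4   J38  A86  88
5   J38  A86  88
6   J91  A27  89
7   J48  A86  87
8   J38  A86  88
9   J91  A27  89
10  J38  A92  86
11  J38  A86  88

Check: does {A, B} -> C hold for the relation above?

Yes

(A=J91, B=A27): rows 1, 6, 9 → C = 89, 89, 89 ✓
(A=J48, B=A86): rows 2, 7 → C = 87, 87 ✓
(A=J38, B=A16): row 3 → C = 87 ✓
(A=J38, B=A86): rows 4, 5, 8, 11 → C = 88, 88, 88, 88 ✓
(A=J38, B=A92): row 10 → C = 86 ✓
Every {A, B} value is associated with a single C value, so {A, B} -> C holds.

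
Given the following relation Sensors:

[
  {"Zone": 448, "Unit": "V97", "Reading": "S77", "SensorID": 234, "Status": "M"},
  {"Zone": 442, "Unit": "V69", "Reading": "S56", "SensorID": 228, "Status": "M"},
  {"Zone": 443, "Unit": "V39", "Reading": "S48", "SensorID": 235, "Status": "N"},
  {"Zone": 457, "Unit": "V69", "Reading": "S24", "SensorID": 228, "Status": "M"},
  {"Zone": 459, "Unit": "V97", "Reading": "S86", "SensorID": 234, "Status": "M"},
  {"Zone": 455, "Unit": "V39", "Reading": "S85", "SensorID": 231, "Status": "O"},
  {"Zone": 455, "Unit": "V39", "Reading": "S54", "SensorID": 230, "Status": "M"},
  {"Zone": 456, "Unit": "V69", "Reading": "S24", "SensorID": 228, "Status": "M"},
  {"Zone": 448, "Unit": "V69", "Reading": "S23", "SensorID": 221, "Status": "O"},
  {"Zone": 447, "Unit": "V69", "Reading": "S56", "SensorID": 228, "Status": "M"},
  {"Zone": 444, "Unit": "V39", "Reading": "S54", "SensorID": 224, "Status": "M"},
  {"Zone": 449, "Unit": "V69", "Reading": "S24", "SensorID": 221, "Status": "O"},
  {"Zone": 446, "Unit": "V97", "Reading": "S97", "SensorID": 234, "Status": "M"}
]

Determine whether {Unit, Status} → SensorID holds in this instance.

No

(Unit=V97, Status=M): 3 rows → SensorID = 234, 234, 234 ✓
(Unit=V69, Status=M): 4 rows → SensorID = 228, 228, 228, 228 ✓
(Unit=V39, Status=N): 1 row → SensorID = 235 ✓
(Unit=V39, Status=O): 1 row → SensorID = 231 ✓
(Unit=V39, Status=M): 2 rows → SensorID takes values {230, 224} — violation
(Unit=V69, Status=O): 2 rows → SensorID = 221, 221 ✓
Two rows agree on {Unit, Status} but differ on SensorID, so {Unit, Status} → SensorID does not hold.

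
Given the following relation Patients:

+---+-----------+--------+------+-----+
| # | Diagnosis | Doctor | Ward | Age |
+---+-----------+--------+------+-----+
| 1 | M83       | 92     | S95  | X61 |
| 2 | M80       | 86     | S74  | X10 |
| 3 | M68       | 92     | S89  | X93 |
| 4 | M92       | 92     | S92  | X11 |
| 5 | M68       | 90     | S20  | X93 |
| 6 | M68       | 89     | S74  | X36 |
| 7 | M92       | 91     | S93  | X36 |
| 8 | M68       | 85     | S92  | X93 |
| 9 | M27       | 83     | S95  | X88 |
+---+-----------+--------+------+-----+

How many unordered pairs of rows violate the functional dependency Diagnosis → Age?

Diagnosis=M68: violating pairs (3,6), (5,6), (6,8) — 3 pairs.
Diagnosis=M92: violating pairs (4,7) — 1 pair.

4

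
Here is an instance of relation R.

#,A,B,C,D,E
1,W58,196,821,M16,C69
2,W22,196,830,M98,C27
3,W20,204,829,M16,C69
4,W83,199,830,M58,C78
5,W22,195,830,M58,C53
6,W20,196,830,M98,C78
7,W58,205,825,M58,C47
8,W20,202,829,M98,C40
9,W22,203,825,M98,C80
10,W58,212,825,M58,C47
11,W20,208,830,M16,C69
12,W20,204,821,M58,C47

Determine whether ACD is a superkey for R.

Rows 7 and 10 have the same ACD value (A=W58, C=825, D=M58) but are distinct tuples, so ACD does not determine every attribute — not a superkey.

No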